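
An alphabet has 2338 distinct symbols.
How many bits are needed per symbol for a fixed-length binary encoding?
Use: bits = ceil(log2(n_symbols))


log2(2338) = 11.1911
Bracket: 2^11 = 2048 < 2338 <= 2^12 = 4096
So ceil(log2(2338)) = 12

bits = ceil(log2(2338)) = ceil(11.1911) = 12 bits


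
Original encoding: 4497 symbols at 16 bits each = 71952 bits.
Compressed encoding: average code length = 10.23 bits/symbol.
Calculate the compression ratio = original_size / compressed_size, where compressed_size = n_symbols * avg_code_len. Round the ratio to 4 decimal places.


original_size = n_symbols * orig_bits = 4497 * 16 = 71952 bits
compressed_size = n_symbols * avg_code_len = 4497 * 10.23 = 46004.31 bits
ratio = original_size / compressed_size = 71952 / 46004.31 = 1.564

Compression ratio = 1.564


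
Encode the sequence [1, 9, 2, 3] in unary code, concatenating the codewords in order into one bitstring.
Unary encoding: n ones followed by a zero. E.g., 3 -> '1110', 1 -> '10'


Encode each number as n ones followed by a terminating 0:
  1 -> 10 (2 bits)
  9 -> 1111111110 (10 bits)
  2 -> 110 (3 bits)
  3 -> 1110 (4 bits)
Total length = 2 + 10 + 3 + 4 = 19 bits.

Unary([1, 9, 2, 3]) = 1011111111101101110 (19 bits)


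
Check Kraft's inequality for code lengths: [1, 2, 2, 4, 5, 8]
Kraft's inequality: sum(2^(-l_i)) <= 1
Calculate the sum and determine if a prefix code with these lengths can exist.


Sum = 2^(-1) + 2^(-2) + 2^(-2) + 2^(-4) + 2^(-5) + 2^(-8)
    = 0.5 + 0.25 + 0.25 + 0.0625 + 0.03125 + 0.00390625
    = 281/256 = 1.09765625
Since 1.09765625 > 1, Kraft's inequality is NOT satisfied.
A prefix code with these lengths CANNOT exist.

Kraft sum = 1.09765625. Not satisfied.


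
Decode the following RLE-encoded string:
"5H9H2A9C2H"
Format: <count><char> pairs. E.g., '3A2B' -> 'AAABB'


Expanding each <count><char> pair:
  5H -> 'HHHHH'
  9H -> 'HHHHHHHHH'
  2A -> 'AA'
  9C -> 'CCCCCCCCC'
  2H -> 'HH'

Decoded = HHHHHHHHHHHHHHAACCCCCCCCCHH


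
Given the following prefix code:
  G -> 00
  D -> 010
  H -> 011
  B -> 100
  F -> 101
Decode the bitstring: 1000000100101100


Decoding step by step:
Bits 100 -> B
Bits 00 -> G
Bits 00 -> G
Bits 100 -> B
Bits 101 -> F
Bits 100 -> B


Decoded message: BGGBFB


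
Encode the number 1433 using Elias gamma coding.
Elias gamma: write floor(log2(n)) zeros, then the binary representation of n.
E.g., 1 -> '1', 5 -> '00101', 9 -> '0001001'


num_bits = floor(log2(1433)) + 1 = 11
leading_zeros = num_bits - 1 = 10
binary(1433) = 10110011001

Elias gamma(1433) = '0000000000' + '10110011001' = 000000000010110011001 (21 bits)


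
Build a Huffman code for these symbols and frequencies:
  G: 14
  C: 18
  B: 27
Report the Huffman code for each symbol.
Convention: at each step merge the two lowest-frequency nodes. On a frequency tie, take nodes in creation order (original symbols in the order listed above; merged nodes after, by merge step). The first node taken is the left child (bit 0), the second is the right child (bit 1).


Huffman tree construction:
Step 1: Merge G(14) + C(18) = 32
Step 2: Merge B(27) + (G+C)(32) = 59
Read each symbol's code off the tree from the root (left child = 0, right child = 1).

Codes:
  G: 10 (length 2)
  C: 11 (length 2)
  B: 0 (length 1)
Average code length: 91/59 = 1.5424 bits/symbol


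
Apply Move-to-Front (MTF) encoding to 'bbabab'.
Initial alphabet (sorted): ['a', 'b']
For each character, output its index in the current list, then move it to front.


MTF encoding:
'b': index 1 in ['a', 'b'] -> ['b', 'a']
'b': index 0 in ['b', 'a'] -> ['b', 'a']
'a': index 1 in ['b', 'a'] -> ['a', 'b']
'b': index 1 in ['a', 'b'] -> ['b', 'a']
'a': index 1 in ['b', 'a'] -> ['a', 'b']
'b': index 1 in ['a', 'b'] -> ['b', 'a']


Output: [1, 0, 1, 1, 1, 1]


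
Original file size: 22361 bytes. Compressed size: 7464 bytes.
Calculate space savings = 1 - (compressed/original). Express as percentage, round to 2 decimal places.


ratio = compressed/original = 7464/22361 = 0.333795
savings = 1 - ratio = 1 - 0.333795 = 0.666205
as a percentage: 0.666205 * 100 = 66.62%

Space savings = 1 - 7464/22361 = 66.62%


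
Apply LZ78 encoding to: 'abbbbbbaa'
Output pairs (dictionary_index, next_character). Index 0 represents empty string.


LZ78 encoding steps:
Dictionary: {0: ''}
Step 1: w='' (idx 0), next='a' -> output (0, 'a'), add 'a' as idx 1
Step 2: w='' (idx 0), next='b' -> output (0, 'b'), add 'b' as idx 2
Step 3: w='b' (idx 2), next='b' -> output (2, 'b'), add 'bb' as idx 3
Step 4: w='bb' (idx 3), next='b' -> output (3, 'b'), add 'bbb' as idx 4
Step 5: w='a' (idx 1), next='a' -> output (1, 'a'), add 'aa' as idx 5


Encoded: [(0, 'a'), (0, 'b'), (2, 'b'), (3, 'b'), (1, 'a')]


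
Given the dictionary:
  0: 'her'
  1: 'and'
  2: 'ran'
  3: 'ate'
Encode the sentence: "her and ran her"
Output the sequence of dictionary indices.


Look up each word in the dictionary:
  'her' -> 0
  'and' -> 1
  'ran' -> 2
  'her' -> 0

Encoded: [0, 1, 2, 0]


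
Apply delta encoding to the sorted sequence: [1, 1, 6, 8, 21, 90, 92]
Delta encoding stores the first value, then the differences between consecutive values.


First value: 1
Deltas:
  1 - 1 = 0
  6 - 1 = 5
  8 - 6 = 2
  21 - 8 = 13
  90 - 21 = 69
  92 - 90 = 2


Delta encoded: [1, 0, 5, 2, 13, 69, 2]


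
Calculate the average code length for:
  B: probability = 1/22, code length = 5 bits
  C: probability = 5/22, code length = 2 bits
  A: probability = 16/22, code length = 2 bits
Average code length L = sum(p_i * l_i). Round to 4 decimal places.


Weighted contributions p_i * l_i:
  B: (1/22) * 5 = 5/22
  C: (5/22) * 2 = 10/22
  A: (16/22) * 2 = 32/22
Sum = (5 + 10 + 32)/22 = 47/22

L = 47/22 = 2.1364 bits/symbol


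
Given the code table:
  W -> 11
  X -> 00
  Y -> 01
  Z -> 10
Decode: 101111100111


Decoding:
10 -> Z
11 -> W
11 -> W
10 -> Z
01 -> Y
11 -> W


Result: ZWWZYW


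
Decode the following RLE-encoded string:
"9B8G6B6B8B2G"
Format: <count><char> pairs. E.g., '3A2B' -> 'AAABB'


Expanding each <count><char> pair:
  9B -> 'BBBBBBBBB'
  8G -> 'GGGGGGGG'
  6B -> 'BBBBBB'
  6B -> 'BBBBBB'
  8B -> 'BBBBBBBB'
  2G -> 'GG'

Decoded = BBBBBBBBBGGGGGGGGBBBBBBBBBBBBBBBBBBBBGG


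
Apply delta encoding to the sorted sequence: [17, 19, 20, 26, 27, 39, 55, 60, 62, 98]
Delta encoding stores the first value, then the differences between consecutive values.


First value: 17
Deltas:
  19 - 17 = 2
  20 - 19 = 1
  26 - 20 = 6
  27 - 26 = 1
  39 - 27 = 12
  55 - 39 = 16
  60 - 55 = 5
  62 - 60 = 2
  98 - 62 = 36


Delta encoded: [17, 2, 1, 6, 1, 12, 16, 5, 2, 36]


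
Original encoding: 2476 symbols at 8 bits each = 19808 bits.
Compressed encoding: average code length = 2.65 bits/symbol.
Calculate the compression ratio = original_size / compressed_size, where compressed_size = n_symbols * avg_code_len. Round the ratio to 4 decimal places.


original_size = n_symbols * orig_bits = 2476 * 8 = 19808 bits
compressed_size = n_symbols * avg_code_len = 2476 * 2.65 = 6561.4 bits
ratio = original_size / compressed_size = 19808 / 6561.4 = 3.0189

Compression ratio = 3.0189


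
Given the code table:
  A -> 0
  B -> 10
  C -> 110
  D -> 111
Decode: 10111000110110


Decoding:
10 -> B
111 -> D
0 -> A
0 -> A
0 -> A
110 -> C
110 -> C


Result: BDAAACC


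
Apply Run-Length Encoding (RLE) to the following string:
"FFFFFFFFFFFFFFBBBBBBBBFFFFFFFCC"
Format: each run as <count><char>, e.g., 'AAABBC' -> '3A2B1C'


Scanning runs left to right:
  i=0: run of 'F' x 14 -> '14F'
  i=14: run of 'B' x 8 -> '8B'
  i=22: run of 'F' x 7 -> '7F'
  i=29: run of 'C' x 2 -> '2C'

RLE = 14F8B7F2C


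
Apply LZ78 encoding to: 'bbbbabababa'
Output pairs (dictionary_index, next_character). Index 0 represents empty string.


LZ78 encoding steps:
Dictionary: {0: ''}
Step 1: w='' (idx 0), next='b' -> output (0, 'b'), add 'b' as idx 1
Step 2: w='b' (idx 1), next='b' -> output (1, 'b'), add 'bb' as idx 2
Step 3: w='b' (idx 1), next='a' -> output (1, 'a'), add 'ba' as idx 3
Step 4: w='ba' (idx 3), next='b' -> output (3, 'b'), add 'bab' as idx 4
Step 5: w='' (idx 0), next='a' -> output (0, 'a'), add 'a' as idx 5
Step 6: w='ba' (idx 3), end of input -> output (3, '')


Encoded: [(0, 'b'), (1, 'b'), (1, 'a'), (3, 'b'), (0, 'a'), (3, '')]


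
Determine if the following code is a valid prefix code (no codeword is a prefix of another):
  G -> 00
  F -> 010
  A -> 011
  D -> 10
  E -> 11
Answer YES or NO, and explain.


Checking each pair (does one codeword prefix another?):
  G='00' vs F='010': no prefix
  G='00' vs A='011': no prefix
  G='00' vs D='10': no prefix
  G='00' vs E='11': no prefix
  F='010' vs G='00': no prefix
  F='010' vs A='011': no prefix
  F='010' vs D='10': no prefix
  F='010' vs E='11': no prefix
  A='011' vs G='00': no prefix
  A='011' vs F='010': no prefix
  A='011' vs D='10': no prefix
  A='011' vs E='11': no prefix
  D='10' vs G='00': no prefix
  D='10' vs F='010': no prefix
  D='10' vs A='011': no prefix
  D='10' vs E='11': no prefix
  E='11' vs G='00': no prefix
  E='11' vs F='010': no prefix
  E='11' vs A='011': no prefix
  E='11' vs D='10': no prefix
No violation found over all pairs.

YES -- this is a valid prefix code. No codeword is a prefix of any other codeword.


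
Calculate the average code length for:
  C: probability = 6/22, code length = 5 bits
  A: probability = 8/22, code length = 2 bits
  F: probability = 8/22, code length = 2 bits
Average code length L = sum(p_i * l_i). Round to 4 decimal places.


Weighted contributions p_i * l_i:
  C: (6/22) * 5 = 30/22
  A: (8/22) * 2 = 16/22
  F: (8/22) * 2 = 16/22
Sum = (30 + 16 + 16)/22 = 62/22

L = 62/22 = 2.8182 bits/symbol


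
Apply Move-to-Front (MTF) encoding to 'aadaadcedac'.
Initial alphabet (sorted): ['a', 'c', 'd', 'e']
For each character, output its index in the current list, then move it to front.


MTF encoding:
'a': index 0 in ['a', 'c', 'd', 'e'] -> ['a', 'c', 'd', 'e']
'a': index 0 in ['a', 'c', 'd', 'e'] -> ['a', 'c', 'd', 'e']
'd': index 2 in ['a', 'c', 'd', 'e'] -> ['d', 'a', 'c', 'e']
'a': index 1 in ['d', 'a', 'c', 'e'] -> ['a', 'd', 'c', 'e']
'a': index 0 in ['a', 'd', 'c', 'e'] -> ['a', 'd', 'c', 'e']
'd': index 1 in ['a', 'd', 'c', 'e'] -> ['d', 'a', 'c', 'e']
'c': index 2 in ['d', 'a', 'c', 'e'] -> ['c', 'd', 'a', 'e']
'e': index 3 in ['c', 'd', 'a', 'e'] -> ['e', 'c', 'd', 'a']
'd': index 2 in ['e', 'c', 'd', 'a'] -> ['d', 'e', 'c', 'a']
'a': index 3 in ['d', 'e', 'c', 'a'] -> ['a', 'd', 'e', 'c']
'c': index 3 in ['a', 'd', 'e', 'c'] -> ['c', 'a', 'd', 'e']


Output: [0, 0, 2, 1, 0, 1, 2, 3, 2, 3, 3]


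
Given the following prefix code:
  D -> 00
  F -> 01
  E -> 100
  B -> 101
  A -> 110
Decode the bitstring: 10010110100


Decoding step by step:
Bits 100 -> E
Bits 101 -> B
Bits 101 -> B
Bits 00 -> D


Decoded message: EBBD


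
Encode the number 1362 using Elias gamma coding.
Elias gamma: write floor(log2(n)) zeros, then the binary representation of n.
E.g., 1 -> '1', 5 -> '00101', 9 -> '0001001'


num_bits = floor(log2(1362)) + 1 = 11
leading_zeros = num_bits - 1 = 10
binary(1362) = 10101010010

Elias gamma(1362) = '0000000000' + '10101010010' = 000000000010101010010 (21 bits)


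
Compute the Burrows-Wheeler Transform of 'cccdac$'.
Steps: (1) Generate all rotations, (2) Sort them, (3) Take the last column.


Rotations (sorted):
  0: $cccdac -> last char: c
  1: ac$cccd -> last char: d
  2: c$cccda -> last char: a
  3: cccdac$ -> last char: $
  4: ccdac$c -> last char: c
  5: cdac$cc -> last char: c
  6: dac$ccc -> last char: c


BWT = cda$ccc


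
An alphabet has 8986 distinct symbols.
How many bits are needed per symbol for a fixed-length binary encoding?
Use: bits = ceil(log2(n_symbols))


log2(8986) = 13.1335
Bracket: 2^13 = 8192 < 8986 <= 2^14 = 16384
So ceil(log2(8986)) = 14

bits = ceil(log2(8986)) = ceil(13.1335) = 14 bits


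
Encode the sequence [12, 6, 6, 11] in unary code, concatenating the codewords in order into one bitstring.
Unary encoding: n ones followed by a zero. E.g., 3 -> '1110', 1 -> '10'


Encode each number as n ones followed by a terminating 0:
  12 -> 1111111111110 (13 bits)
  6 -> 1111110 (7 bits)
  6 -> 1111110 (7 bits)
  11 -> 111111111110 (12 bits)
Total length = 13 + 7 + 7 + 12 = 39 bits.

Unary([12, 6, 6, 11]) = 111111111111011111101111110111111111110 (39 bits)


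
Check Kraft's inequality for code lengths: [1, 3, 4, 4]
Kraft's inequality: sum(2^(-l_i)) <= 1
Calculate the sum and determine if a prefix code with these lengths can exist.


Sum = 2^(-1) + 2^(-3) + 2^(-4) + 2^(-4)
    = 0.5 + 0.125 + 0.0625 + 0.0625
    = 12/16 = 0.75
Since 0.75 <= 1, Kraft's inequality IS satisfied.
A prefix code with these lengths CAN exist.

Kraft sum = 0.75. Satisfied.


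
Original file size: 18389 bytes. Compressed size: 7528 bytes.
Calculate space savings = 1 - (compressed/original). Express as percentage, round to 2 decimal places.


ratio = compressed/original = 7528/18389 = 0.409375
savings = 1 - ratio = 1 - 0.409375 = 0.590625
as a percentage: 0.590625 * 100 = 59.06%

Space savings = 1 - 7528/18389 = 59.06%


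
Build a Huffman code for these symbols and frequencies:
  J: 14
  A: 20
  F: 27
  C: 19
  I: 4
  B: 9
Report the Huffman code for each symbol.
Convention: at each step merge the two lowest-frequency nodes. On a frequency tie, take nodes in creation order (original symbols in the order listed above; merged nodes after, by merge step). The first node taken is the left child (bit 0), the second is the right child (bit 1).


Huffman tree construction:
Step 1: Merge I(4) + B(9) = 13
Step 2: Merge (I+B)(13) + J(14) = 27
Step 3: Merge C(19) + A(20) = 39
Step 4: Merge F(27) + ((I+B)+J)(27) = 54
Step 5: Merge (C+A)(39) + (F+((I+B)+J))(54) = 93
Read each symbol's code off the tree from the root (left child = 0, right child = 1).

Codes:
  J: 111 (length 3)
  A: 01 (length 2)
  F: 10 (length 2)
  C: 00 (length 2)
  I: 1100 (length 4)
  B: 1101 (length 4)
Average code length: 226/93 = 2.4301 bits/symbol


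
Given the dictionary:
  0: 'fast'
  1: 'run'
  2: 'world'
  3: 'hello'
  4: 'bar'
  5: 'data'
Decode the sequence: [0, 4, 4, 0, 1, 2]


Look up each index in the dictionary:
  0 -> 'fast'
  4 -> 'bar'
  4 -> 'bar'
  0 -> 'fast'
  1 -> 'run'
  2 -> 'world'

Decoded: "fast bar bar fast run world"


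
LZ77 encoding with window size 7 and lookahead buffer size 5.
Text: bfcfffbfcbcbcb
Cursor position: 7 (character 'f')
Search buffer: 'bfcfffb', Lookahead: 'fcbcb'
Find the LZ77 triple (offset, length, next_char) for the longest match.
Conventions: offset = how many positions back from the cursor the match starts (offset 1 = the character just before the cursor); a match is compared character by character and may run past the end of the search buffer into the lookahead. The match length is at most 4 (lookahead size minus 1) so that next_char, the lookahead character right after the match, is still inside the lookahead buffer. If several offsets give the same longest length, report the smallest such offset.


Try each offset into the search buffer:
  offset=1 (pos 6, char 'b'): match length 0
  offset=2 (pos 5, char 'f'): match length 1
  offset=3 (pos 4, char 'f'): match length 1
  offset=4 (pos 3, char 'f'): match length 1
  offset=5 (pos 2, char 'c'): match length 0
  offset=6 (pos 1, char 'f'): match length 2
  offset=7 (pos 0, char 'b'): match length 0
Longest match has length 2 at offset 6.
next_char = character at position 7 + 2 = 9 -> 'b'

Best match: offset=6, length=2 (matching 'fc' starting at position 1)
LZ77 triple: (6, 2, 'b')


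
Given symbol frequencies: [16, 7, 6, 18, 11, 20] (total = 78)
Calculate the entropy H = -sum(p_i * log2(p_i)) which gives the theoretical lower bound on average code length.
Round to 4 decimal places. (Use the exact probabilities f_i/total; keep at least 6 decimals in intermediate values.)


Per-symbol terms -p_i * log2(p_i) with p_i = f_i/78:
  p = 16/78 = 0.205128: log2(p) = -2.285402, -p*log2(p) = 0.468800
  p = 7/78 = 0.089744: log2(p) = -3.478047, -p*log2(p) = 0.312132
  p = 6/78 = 0.076923: log2(p) = -3.700440, -p*log2(p) = 0.284649
  p = 18/78 = 0.230769: log2(p) = -2.115477, -p*log2(p) = 0.488187
  p = 11/78 = 0.141026: log2(p) = -2.825971, -p*log2(p) = 0.398534
  p = 20/78 = 0.256410: log2(p) = -1.963474, -p*log2(p) = 0.503455
H = 0.468800 + 0.312132 + 0.284649 + 0.488187 + 0.398534 + 0.503455 = 2.455757

H = 2.4558 bits/symbol


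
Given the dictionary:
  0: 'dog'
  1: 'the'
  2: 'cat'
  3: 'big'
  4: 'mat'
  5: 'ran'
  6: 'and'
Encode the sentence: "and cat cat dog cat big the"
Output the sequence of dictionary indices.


Look up each word in the dictionary:
  'and' -> 6
  'cat' -> 2
  'cat' -> 2
  'dog' -> 0
  'cat' -> 2
  'big' -> 3
  'the' -> 1

Encoded: [6, 2, 2, 0, 2, 3, 1]


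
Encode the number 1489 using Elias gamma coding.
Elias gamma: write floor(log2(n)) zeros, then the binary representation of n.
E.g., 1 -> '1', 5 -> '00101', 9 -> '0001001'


num_bits = floor(log2(1489)) + 1 = 11
leading_zeros = num_bits - 1 = 10
binary(1489) = 10111010001

Elias gamma(1489) = '0000000000' + '10111010001' = 000000000010111010001 (21 bits)


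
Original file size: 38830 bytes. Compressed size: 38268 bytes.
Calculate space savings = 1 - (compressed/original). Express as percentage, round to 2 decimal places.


ratio = compressed/original = 38268/38830 = 0.985527
savings = 1 - ratio = 1 - 0.985527 = 0.014473
as a percentage: 0.014473 * 100 = 1.45%

Space savings = 1 - 38268/38830 = 1.45%


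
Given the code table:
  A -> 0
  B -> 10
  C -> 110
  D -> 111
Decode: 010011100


Decoding:
0 -> A
10 -> B
0 -> A
111 -> D
0 -> A
0 -> A


Result: ABADAA


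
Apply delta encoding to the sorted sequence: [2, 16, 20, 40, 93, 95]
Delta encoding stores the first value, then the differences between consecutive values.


First value: 2
Deltas:
  16 - 2 = 14
  20 - 16 = 4
  40 - 20 = 20
  93 - 40 = 53
  95 - 93 = 2


Delta encoded: [2, 14, 4, 20, 53, 2]


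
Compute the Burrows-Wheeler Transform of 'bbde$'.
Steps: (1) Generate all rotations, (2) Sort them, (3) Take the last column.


Rotations (sorted):
  0: $bbde -> last char: e
  1: bbde$ -> last char: $
  2: bde$b -> last char: b
  3: de$bb -> last char: b
  4: e$bbd -> last char: d


BWT = e$bbd


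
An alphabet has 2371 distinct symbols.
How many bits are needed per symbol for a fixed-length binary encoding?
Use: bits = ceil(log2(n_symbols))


log2(2371) = 11.2113
Bracket: 2^11 = 2048 < 2371 <= 2^12 = 4096
So ceil(log2(2371)) = 12

bits = ceil(log2(2371)) = ceil(11.2113) = 12 bits


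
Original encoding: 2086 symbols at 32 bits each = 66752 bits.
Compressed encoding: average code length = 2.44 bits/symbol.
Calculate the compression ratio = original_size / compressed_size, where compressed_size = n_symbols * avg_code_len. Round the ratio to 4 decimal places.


original_size = n_symbols * orig_bits = 2086 * 32 = 66752 bits
compressed_size = n_symbols * avg_code_len = 2086 * 2.44 = 5089.84 bits
ratio = original_size / compressed_size = 66752 / 5089.84 = 13.1148

Compression ratio = 13.1148


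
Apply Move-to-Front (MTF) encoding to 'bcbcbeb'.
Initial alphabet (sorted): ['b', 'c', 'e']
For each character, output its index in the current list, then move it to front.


MTF encoding:
'b': index 0 in ['b', 'c', 'e'] -> ['b', 'c', 'e']
'c': index 1 in ['b', 'c', 'e'] -> ['c', 'b', 'e']
'b': index 1 in ['c', 'b', 'e'] -> ['b', 'c', 'e']
'c': index 1 in ['b', 'c', 'e'] -> ['c', 'b', 'e']
'b': index 1 in ['c', 'b', 'e'] -> ['b', 'c', 'e']
'e': index 2 in ['b', 'c', 'e'] -> ['e', 'b', 'c']
'b': index 1 in ['e', 'b', 'c'] -> ['b', 'e', 'c']


Output: [0, 1, 1, 1, 1, 2, 1]


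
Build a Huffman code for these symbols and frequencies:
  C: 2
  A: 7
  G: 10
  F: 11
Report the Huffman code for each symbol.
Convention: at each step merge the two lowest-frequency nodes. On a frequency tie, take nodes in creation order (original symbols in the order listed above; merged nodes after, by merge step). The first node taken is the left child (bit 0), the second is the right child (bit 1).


Huffman tree construction:
Step 1: Merge C(2) + A(7) = 9
Step 2: Merge (C+A)(9) + G(10) = 19
Step 3: Merge F(11) + ((C+A)+G)(19) = 30
Read each symbol's code off the tree from the root (left child = 0, right child = 1).

Codes:
  C: 100 (length 3)
  A: 101 (length 3)
  G: 11 (length 2)
  F: 0 (length 1)
Average code length: 58/30 = 1.9333 bits/symbol


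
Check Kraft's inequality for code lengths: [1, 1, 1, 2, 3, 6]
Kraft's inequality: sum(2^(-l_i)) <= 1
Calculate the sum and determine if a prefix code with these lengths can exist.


Sum = 2^(-1) + 2^(-1) + 2^(-1) + 2^(-2) + 2^(-3) + 2^(-6)
    = 0.5 + 0.5 + 0.5 + 0.25 + 0.125 + 0.015625
    = 121/64 = 1.890625
Since 1.890625 > 1, Kraft's inequality is NOT satisfied.
A prefix code with these lengths CANNOT exist.

Kraft sum = 1.890625. Not satisfied.


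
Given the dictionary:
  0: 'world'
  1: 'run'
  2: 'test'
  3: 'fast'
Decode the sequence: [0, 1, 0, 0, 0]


Look up each index in the dictionary:
  0 -> 'world'
  1 -> 'run'
  0 -> 'world'
  0 -> 'world'
  0 -> 'world'

Decoded: "world run world world world"


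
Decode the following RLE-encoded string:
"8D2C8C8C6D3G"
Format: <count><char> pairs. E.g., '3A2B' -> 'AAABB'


Expanding each <count><char> pair:
  8D -> 'DDDDDDDD'
  2C -> 'CC'
  8C -> 'CCCCCCCC'
  8C -> 'CCCCCCCC'
  6D -> 'DDDDDD'
  3G -> 'GGG'

Decoded = DDDDDDDDCCCCCCCCCCCCCCCCCCDDDDDDGGG


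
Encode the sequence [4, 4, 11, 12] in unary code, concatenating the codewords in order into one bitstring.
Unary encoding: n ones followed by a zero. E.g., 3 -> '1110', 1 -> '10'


Encode each number as n ones followed by a terminating 0:
  4 -> 11110 (5 bits)
  4 -> 11110 (5 bits)
  11 -> 111111111110 (12 bits)
  12 -> 1111111111110 (13 bits)
Total length = 5 + 5 + 12 + 13 = 35 bits.

Unary([4, 4, 11, 12]) = 11110111101111111111101111111111110 (35 bits)


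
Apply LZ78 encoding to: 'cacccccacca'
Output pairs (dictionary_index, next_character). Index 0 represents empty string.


LZ78 encoding steps:
Dictionary: {0: ''}
Step 1: w='' (idx 0), next='c' -> output (0, 'c'), add 'c' as idx 1
Step 2: w='' (idx 0), next='a' -> output (0, 'a'), add 'a' as idx 2
Step 3: w='c' (idx 1), next='c' -> output (1, 'c'), add 'cc' as idx 3
Step 4: w='cc' (idx 3), next='c' -> output (3, 'c'), add 'ccc' as idx 4
Step 5: w='a' (idx 2), next='c' -> output (2, 'c'), add 'ac' as idx 5
Step 6: w='c' (idx 1), next='a' -> output (1, 'a'), add 'ca' as idx 6


Encoded: [(0, 'c'), (0, 'a'), (1, 'c'), (3, 'c'), (2, 'c'), (1, 'a')]


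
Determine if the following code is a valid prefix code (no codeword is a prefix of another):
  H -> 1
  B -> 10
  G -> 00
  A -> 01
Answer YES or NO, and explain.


Checking each pair (does one codeword prefix another?):
  H='1' vs B='10': prefix -- VIOLATION

NO -- this is NOT a valid prefix code. H (1) is a prefix of B (10).


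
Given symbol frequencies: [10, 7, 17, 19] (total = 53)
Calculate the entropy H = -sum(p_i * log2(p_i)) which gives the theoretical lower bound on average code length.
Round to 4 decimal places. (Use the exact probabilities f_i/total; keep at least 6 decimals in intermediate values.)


Per-symbol terms -p_i * log2(p_i) with p_i = f_i/53:
  p = 10/53 = 0.188679: log2(p) = -2.405992, -p*log2(p) = 0.453961
  p = 7/53 = 0.132075: log2(p) = -2.920566, -p*log2(p) = 0.385735
  p = 17/53 = 0.320755: log2(p) = -1.640458, -p*log2(p) = 0.526185
  p = 19/53 = 0.358491: log2(p) = -1.479993, -p*log2(p) = 0.530564
H = 0.453961 + 0.385735 + 0.526185 + 0.530564 = 1.896445

H = 1.8964 bits/symbol


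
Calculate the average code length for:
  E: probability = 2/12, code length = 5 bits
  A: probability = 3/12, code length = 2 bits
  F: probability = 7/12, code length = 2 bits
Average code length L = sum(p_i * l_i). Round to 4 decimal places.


Weighted contributions p_i * l_i:
  E: (2/12) * 5 = 10/12
  A: (3/12) * 2 = 6/12
  F: (7/12) * 2 = 14/12
Sum = (10 + 6 + 14)/12 = 30/12

L = 30/12 = 2.5000 bits/symbol


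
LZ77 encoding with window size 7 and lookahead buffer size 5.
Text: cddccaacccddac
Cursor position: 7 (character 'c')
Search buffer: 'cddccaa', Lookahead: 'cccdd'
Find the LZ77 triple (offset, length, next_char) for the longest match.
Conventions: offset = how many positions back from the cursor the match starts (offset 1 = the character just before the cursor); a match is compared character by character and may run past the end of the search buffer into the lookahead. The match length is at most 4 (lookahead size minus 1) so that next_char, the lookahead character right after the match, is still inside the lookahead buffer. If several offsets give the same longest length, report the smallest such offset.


Try each offset into the search buffer:
  offset=1 (pos 6, char 'a'): match length 0
  offset=2 (pos 5, char 'a'): match length 0
  offset=3 (pos 4, char 'c'): match length 1
  offset=4 (pos 3, char 'c'): match length 2
  offset=5 (pos 2, char 'd'): match length 0
  offset=6 (pos 1, char 'd'): match length 0
  offset=7 (pos 0, char 'c'): match length 1
Longest match has length 2 at offset 4.
next_char = character at position 7 + 2 = 9 -> 'c'

Best match: offset=4, length=2 (matching 'cc' starting at position 3)
LZ77 triple: (4, 2, 'c')


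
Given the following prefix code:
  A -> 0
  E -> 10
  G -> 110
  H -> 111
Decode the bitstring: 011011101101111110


Decoding step by step:
Bits 0 -> A
Bits 110 -> G
Bits 111 -> H
Bits 0 -> A
Bits 110 -> G
Bits 111 -> H
Bits 111 -> H
Bits 0 -> A


Decoded message: AGHAGHHA


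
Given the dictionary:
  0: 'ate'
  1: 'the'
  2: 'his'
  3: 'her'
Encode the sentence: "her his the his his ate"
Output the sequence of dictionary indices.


Look up each word in the dictionary:
  'her' -> 3
  'his' -> 2
  'the' -> 1
  'his' -> 2
  'his' -> 2
  'ate' -> 0

Encoded: [3, 2, 1, 2, 2, 0]


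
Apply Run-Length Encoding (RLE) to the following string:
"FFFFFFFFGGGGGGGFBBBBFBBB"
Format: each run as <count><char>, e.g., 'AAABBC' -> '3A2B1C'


Scanning runs left to right:
  i=0: run of 'F' x 8 -> '8F'
  i=8: run of 'G' x 7 -> '7G'
  i=15: run of 'F' x 1 -> '1F'
  i=16: run of 'B' x 4 -> '4B'
  i=20: run of 'F' x 1 -> '1F'
  i=21: run of 'B' x 3 -> '3B'

RLE = 8F7G1F4B1F3B


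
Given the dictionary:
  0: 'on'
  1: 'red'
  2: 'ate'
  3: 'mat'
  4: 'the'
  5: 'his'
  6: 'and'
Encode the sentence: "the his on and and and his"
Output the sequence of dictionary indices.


Look up each word in the dictionary:
  'the' -> 4
  'his' -> 5
  'on' -> 0
  'and' -> 6
  'and' -> 6
  'and' -> 6
  'his' -> 5

Encoded: [4, 5, 0, 6, 6, 6, 5]


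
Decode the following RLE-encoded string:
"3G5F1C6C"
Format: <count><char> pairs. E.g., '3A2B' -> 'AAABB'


Expanding each <count><char> pair:
  3G -> 'GGG'
  5F -> 'FFFFF'
  1C -> 'C'
  6C -> 'CCCCCC'

Decoded = GGGFFFFFCCCCCCC


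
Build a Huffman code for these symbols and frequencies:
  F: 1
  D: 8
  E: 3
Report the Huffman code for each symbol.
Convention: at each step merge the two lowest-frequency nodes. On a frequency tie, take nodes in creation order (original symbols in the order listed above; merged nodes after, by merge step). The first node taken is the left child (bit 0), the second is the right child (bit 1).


Huffman tree construction:
Step 1: Merge F(1) + E(3) = 4
Step 2: Merge (F+E)(4) + D(8) = 12
Read each symbol's code off the tree from the root (left child = 0, right child = 1).

Codes:
  F: 00 (length 2)
  D: 1 (length 1)
  E: 01 (length 2)
Average code length: 16/12 = 1.3333 bits/symbol


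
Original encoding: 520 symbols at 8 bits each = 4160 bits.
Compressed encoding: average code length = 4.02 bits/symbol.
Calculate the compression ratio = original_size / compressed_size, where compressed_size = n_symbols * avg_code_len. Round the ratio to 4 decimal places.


original_size = n_symbols * orig_bits = 520 * 8 = 4160 bits
compressed_size = n_symbols * avg_code_len = 520 * 4.02 = 2090.4 bits
ratio = original_size / compressed_size = 4160 / 2090.4 = 1.99

Compression ratio = 1.99


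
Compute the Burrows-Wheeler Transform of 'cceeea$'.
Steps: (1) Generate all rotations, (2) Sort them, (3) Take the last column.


Rotations (sorted):
  0: $cceeea -> last char: a
  1: a$cceee -> last char: e
  2: cceeea$ -> last char: $
  3: ceeea$c -> last char: c
  4: ea$ccee -> last char: e
  5: eea$cce -> last char: e
  6: eeea$cc -> last char: c


BWT = ae$ceec


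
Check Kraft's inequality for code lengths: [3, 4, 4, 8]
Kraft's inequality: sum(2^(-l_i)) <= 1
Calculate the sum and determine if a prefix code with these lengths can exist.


Sum = 2^(-3) + 2^(-4) + 2^(-4) + 2^(-8)
    = 0.125 + 0.0625 + 0.0625 + 0.00390625
    = 65/256 = 0.25390625
Since 0.25390625 <= 1, Kraft's inequality IS satisfied.
A prefix code with these lengths CAN exist.

Kraft sum = 0.25390625. Satisfied.


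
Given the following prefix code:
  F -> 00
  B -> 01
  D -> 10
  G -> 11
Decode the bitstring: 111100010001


Decoding step by step:
Bits 11 -> G
Bits 11 -> G
Bits 00 -> F
Bits 01 -> B
Bits 00 -> F
Bits 01 -> B


Decoded message: GGFBFB


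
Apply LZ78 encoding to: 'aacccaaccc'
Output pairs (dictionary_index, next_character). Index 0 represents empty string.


LZ78 encoding steps:
Dictionary: {0: ''}
Step 1: w='' (idx 0), next='a' -> output (0, 'a'), add 'a' as idx 1
Step 2: w='a' (idx 1), next='c' -> output (1, 'c'), add 'ac' as idx 2
Step 3: w='' (idx 0), next='c' -> output (0, 'c'), add 'c' as idx 3
Step 4: w='c' (idx 3), next='a' -> output (3, 'a'), add 'ca' as idx 4
Step 5: w='ac' (idx 2), next='c' -> output (2, 'c'), add 'acc' as idx 5
Step 6: w='c' (idx 3), end of input -> output (3, '')


Encoded: [(0, 'a'), (1, 'c'), (0, 'c'), (3, 'a'), (2, 'c'), (3, '')]


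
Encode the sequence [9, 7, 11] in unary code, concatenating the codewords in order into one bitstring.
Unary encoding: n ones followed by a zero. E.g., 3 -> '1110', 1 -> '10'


Encode each number as n ones followed by a terminating 0:
  9 -> 1111111110 (10 bits)
  7 -> 11111110 (8 bits)
  11 -> 111111111110 (12 bits)
Total length = 10 + 8 + 12 = 30 bits.

Unary([9, 7, 11]) = 111111111011111110111111111110 (30 bits)


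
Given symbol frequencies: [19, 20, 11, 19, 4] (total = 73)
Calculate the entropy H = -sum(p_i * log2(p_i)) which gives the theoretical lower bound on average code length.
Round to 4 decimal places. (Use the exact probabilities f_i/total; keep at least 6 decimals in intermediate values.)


Per-symbol terms -p_i * log2(p_i) with p_i = f_i/73:
  p = 19/73 = 0.260274: log2(p) = -1.941897, -p*log2(p) = 0.505425
  p = 20/73 = 0.273973: log2(p) = -1.867896, -p*log2(p) = 0.511752
  p = 11/73 = 0.150685: log2(p) = -2.730393, -p*log2(p) = 0.411429
  p = 19/73 = 0.260274: log2(p) = -1.941897, -p*log2(p) = 0.505425
  p = 4/73 = 0.054795: log2(p) = -4.189825, -p*log2(p) = 0.229579
H = 0.505425 + 0.511752 + 0.411429 + 0.505425 + 0.229579 = 2.163610

H = 2.1636 bits/symbol


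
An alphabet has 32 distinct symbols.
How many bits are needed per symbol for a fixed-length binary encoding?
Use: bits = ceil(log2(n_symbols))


log2(32) = 5.0
Bracket: 2^4 = 16 < 32 <= 2^5 = 32
So ceil(log2(32)) = 5

bits = ceil(log2(32)) = ceil(5.0) = 5 bits


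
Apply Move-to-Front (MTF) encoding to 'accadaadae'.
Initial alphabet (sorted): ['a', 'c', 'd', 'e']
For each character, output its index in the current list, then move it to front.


MTF encoding:
'a': index 0 in ['a', 'c', 'd', 'e'] -> ['a', 'c', 'd', 'e']
'c': index 1 in ['a', 'c', 'd', 'e'] -> ['c', 'a', 'd', 'e']
'c': index 0 in ['c', 'a', 'd', 'e'] -> ['c', 'a', 'd', 'e']
'a': index 1 in ['c', 'a', 'd', 'e'] -> ['a', 'c', 'd', 'e']
'd': index 2 in ['a', 'c', 'd', 'e'] -> ['d', 'a', 'c', 'e']
'a': index 1 in ['d', 'a', 'c', 'e'] -> ['a', 'd', 'c', 'e']
'a': index 0 in ['a', 'd', 'c', 'e'] -> ['a', 'd', 'c', 'e']
'd': index 1 in ['a', 'd', 'c', 'e'] -> ['d', 'a', 'c', 'e']
'a': index 1 in ['d', 'a', 'c', 'e'] -> ['a', 'd', 'c', 'e']
'e': index 3 in ['a', 'd', 'c', 'e'] -> ['e', 'a', 'd', 'c']


Output: [0, 1, 0, 1, 2, 1, 0, 1, 1, 3]


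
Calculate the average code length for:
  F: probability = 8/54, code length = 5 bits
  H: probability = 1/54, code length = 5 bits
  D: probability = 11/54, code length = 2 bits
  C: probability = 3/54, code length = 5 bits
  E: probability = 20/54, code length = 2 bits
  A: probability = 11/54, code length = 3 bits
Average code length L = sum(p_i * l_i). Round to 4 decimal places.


Weighted contributions p_i * l_i:
  F: (8/54) * 5 = 40/54
  H: (1/54) * 5 = 5/54
  D: (11/54) * 2 = 22/54
  C: (3/54) * 5 = 15/54
  E: (20/54) * 2 = 40/54
  A: (11/54) * 3 = 33/54
Sum = (40 + 5 + 22 + 15 + 40 + 33)/54 = 155/54

L = 155/54 = 2.8704 bits/symbol


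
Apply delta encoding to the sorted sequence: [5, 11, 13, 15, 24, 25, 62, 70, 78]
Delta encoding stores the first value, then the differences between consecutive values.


First value: 5
Deltas:
  11 - 5 = 6
  13 - 11 = 2
  15 - 13 = 2
  24 - 15 = 9
  25 - 24 = 1
  62 - 25 = 37
  70 - 62 = 8
  78 - 70 = 8


Delta encoded: [5, 6, 2, 2, 9, 1, 37, 8, 8]


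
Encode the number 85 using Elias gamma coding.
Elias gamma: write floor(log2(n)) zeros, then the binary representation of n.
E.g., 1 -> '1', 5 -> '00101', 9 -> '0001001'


num_bits = floor(log2(85)) + 1 = 7
leading_zeros = num_bits - 1 = 6
binary(85) = 1010101

Elias gamma(85) = '000000' + '1010101' = 0000001010101 (13 bits)


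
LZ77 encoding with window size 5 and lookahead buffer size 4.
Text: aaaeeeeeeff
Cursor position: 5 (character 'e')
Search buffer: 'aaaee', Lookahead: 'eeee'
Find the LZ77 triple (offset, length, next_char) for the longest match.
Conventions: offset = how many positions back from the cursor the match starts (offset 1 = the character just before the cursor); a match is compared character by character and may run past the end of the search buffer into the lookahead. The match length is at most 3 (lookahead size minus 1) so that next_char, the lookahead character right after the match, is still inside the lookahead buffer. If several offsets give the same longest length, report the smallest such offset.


Try each offset into the search buffer:
  offset=1 (pos 4, char 'e'): match length 3
  offset=2 (pos 3, char 'e'): match length 3
  offset=3 (pos 2, char 'a'): match length 0
  offset=4 (pos 1, char 'a'): match length 0
  offset=5 (pos 0, char 'a'): match length 0
Longest match has length 3, found at offsets 1, 2; take the smallest, offset 1.
next_char = character at position 5 + 3 = 8 -> 'e'

Best match: offset=1, length=3 (matching 'eee' starting at position 4)
LZ77 triple: (1, 3, 'e')


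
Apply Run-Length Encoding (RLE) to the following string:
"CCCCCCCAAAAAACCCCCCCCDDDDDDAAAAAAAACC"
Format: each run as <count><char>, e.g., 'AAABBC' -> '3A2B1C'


Scanning runs left to right:
  i=0: run of 'C' x 7 -> '7C'
  i=7: run of 'A' x 6 -> '6A'
  i=13: run of 'C' x 8 -> '8C'
  i=21: run of 'D' x 6 -> '6D'
  i=27: run of 'A' x 8 -> '8A'
  i=35: run of 'C' x 2 -> '2C'

RLE = 7C6A8C6D8A2C


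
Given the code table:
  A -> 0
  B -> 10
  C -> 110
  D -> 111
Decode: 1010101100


Decoding:
10 -> B
10 -> B
10 -> B
110 -> C
0 -> A


Result: BBBCA


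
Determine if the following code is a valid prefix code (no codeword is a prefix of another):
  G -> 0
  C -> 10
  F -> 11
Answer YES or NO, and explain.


Checking each pair (does one codeword prefix another?):
  G='0' vs C='10': no prefix
  G='0' vs F='11': no prefix
  C='10' vs G='0': no prefix
  C='10' vs F='11': no prefix
  F='11' vs G='0': no prefix
  F='11' vs C='10': no prefix
No violation found over all pairs.

YES -- this is a valid prefix code. No codeword is a prefix of any other codeword.


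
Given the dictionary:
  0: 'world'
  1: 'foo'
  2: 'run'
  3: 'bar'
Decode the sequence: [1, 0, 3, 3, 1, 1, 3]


Look up each index in the dictionary:
  1 -> 'foo'
  0 -> 'world'
  3 -> 'bar'
  3 -> 'bar'
  1 -> 'foo'
  1 -> 'foo'
  3 -> 'bar'

Decoded: "foo world bar bar foo foo bar"


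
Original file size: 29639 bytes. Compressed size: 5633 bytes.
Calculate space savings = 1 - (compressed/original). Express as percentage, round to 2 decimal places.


ratio = compressed/original = 5633/29639 = 0.190054
savings = 1 - ratio = 1 - 0.190054 = 0.809946
as a percentage: 0.809946 * 100 = 80.99%

Space savings = 1 - 5633/29639 = 80.99%


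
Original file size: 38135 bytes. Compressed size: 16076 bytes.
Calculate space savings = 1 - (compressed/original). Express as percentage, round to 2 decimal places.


ratio = compressed/original = 16076/38135 = 0.421555
savings = 1 - ratio = 1 - 0.421555 = 0.578445
as a percentage: 0.578445 * 100 = 57.84%

Space savings = 1 - 16076/38135 = 57.84%


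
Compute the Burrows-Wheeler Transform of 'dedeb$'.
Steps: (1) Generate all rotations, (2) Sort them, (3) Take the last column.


Rotations (sorted):
  0: $dedeb -> last char: b
  1: b$dede -> last char: e
  2: deb$de -> last char: e
  3: dedeb$ -> last char: $
  4: eb$ded -> last char: d
  5: edeb$d -> last char: d


BWT = bee$dd


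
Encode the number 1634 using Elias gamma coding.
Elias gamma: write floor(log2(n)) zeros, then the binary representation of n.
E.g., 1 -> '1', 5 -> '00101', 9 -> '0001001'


num_bits = floor(log2(1634)) + 1 = 11
leading_zeros = num_bits - 1 = 10
binary(1634) = 11001100010

Elias gamma(1634) = '0000000000' + '11001100010' = 000000000011001100010 (21 bits)


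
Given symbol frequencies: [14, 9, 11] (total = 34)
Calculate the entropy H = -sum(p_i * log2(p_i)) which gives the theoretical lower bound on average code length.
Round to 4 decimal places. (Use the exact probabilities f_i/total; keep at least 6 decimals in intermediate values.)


Per-symbol terms -p_i * log2(p_i) with p_i = f_i/34:
  p = 14/34 = 0.411765: log2(p) = -1.280108, -p*log2(p) = 0.527103
  p = 9/34 = 0.264706: log2(p) = -1.917538, -p*log2(p) = 0.507584
  p = 11/34 = 0.323529: log2(p) = -1.628031, -p*log2(p) = 0.526716
H = 0.527103 + 0.507584 + 0.526716 = 1.561403

H = 1.5614 bits/symbol


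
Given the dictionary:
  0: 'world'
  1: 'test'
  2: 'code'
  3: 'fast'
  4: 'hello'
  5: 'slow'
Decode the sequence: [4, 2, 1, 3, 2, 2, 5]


Look up each index in the dictionary:
  4 -> 'hello'
  2 -> 'code'
  1 -> 'test'
  3 -> 'fast'
  2 -> 'code'
  2 -> 'code'
  5 -> 'slow'

Decoded: "hello code test fast code code slow"


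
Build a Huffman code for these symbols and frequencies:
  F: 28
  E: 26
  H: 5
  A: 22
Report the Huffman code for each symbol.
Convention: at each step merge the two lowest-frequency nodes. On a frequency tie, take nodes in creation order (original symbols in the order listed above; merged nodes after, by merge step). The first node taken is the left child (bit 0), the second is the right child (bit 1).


Huffman tree construction:
Step 1: Merge H(5) + A(22) = 27
Step 2: Merge E(26) + (H+A)(27) = 53
Step 3: Merge F(28) + (E+(H+A))(53) = 81
Read each symbol's code off the tree from the root (left child = 0, right child = 1).

Codes:
  F: 0 (length 1)
  E: 10 (length 2)
  H: 110 (length 3)
  A: 111 (length 3)
Average code length: 161/81 = 1.9877 bits/symbol


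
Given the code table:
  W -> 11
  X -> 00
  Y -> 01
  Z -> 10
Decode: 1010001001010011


Decoding:
10 -> Z
10 -> Z
00 -> X
10 -> Z
01 -> Y
01 -> Y
00 -> X
11 -> W


Result: ZZXZYYXW


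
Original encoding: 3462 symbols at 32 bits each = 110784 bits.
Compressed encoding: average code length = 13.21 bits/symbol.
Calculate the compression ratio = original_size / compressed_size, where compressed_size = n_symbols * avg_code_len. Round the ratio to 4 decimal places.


original_size = n_symbols * orig_bits = 3462 * 32 = 110784 bits
compressed_size = n_symbols * avg_code_len = 3462 * 13.21 = 45733.02 bits
ratio = original_size / compressed_size = 110784 / 45733.02 = 2.4224

Compression ratio = 2.4224


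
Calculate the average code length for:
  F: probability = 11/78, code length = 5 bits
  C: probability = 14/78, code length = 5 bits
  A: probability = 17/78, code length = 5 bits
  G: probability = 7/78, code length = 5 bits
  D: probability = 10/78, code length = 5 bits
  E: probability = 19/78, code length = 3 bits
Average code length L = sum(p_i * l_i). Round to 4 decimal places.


Weighted contributions p_i * l_i:
  F: (11/78) * 5 = 55/78
  C: (14/78) * 5 = 70/78
  A: (17/78) * 5 = 85/78
  G: (7/78) * 5 = 35/78
  D: (10/78) * 5 = 50/78
  E: (19/78) * 3 = 57/78
Sum = (55 + 70 + 85 + 35 + 50 + 57)/78 = 352/78

L = 352/78 = 4.5128 bits/symbol
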